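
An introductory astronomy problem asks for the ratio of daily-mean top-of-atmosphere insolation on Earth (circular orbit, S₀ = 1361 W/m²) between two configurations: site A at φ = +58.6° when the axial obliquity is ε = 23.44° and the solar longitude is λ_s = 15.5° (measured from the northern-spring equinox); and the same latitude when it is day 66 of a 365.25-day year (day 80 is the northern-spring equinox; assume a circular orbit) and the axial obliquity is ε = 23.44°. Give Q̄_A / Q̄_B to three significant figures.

— Configuration A (φ=+58.6°):
Solar declination: sin δ = sin ε · sin λ_s = sin 23.44° × sin 15.5° = 0.10630, so δ = +6.102°.
cos H₀ = −tan(+58.6°) tan(+6.102°) = -0.1751, H₀ = 1.7469 rad.
Bracket: H₀ sin φ sin δ + cos φ cos δ sin H₀ = 1.7469×0.85355×0.10630 + 0.52101×0.99433×0.98454 = 0.158500 + 0.510047 = 0.668547.
Q̄ = (S₀/π) × [bracket] = (1361/π) × 0.668547 = 289.63 W/m².
— Configuration B (φ=+58.6°):
Solar longitude: λ_s = 360° × (66 − 80)/365.25 = -13.799°, i.e. -13.799° + 360° = 346.201°.
sin δ = sin 23.44° × sin 346.201° = -0.09488, so δ = -5.444°.
cos H₀ = −tan(+58.6°) tan(-5.444°) = 0.1561, H₀ = 1.4140 rad.
Bracket: H₀ sin φ sin δ + cos φ cos δ sin H₀ = 1.4140×0.85355×-0.09488 + 0.52101×0.99549×0.98774 = -0.114513 + 0.512301 = 0.397788.
Q̄ = (S₀/π) × [bracket] = (1361/π) × 0.397788 = 172.33 W/m².
Ratio Q̄_A / Q̄_B = 289.63 / 172.33 = 1.681.

Q̄_A / Q̄_B ≈ 1.68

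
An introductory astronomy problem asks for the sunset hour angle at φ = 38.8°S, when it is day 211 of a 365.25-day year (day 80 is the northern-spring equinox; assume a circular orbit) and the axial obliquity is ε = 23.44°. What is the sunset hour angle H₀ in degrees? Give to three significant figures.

H₀ = 74.9°

Solar longitude: λ_s = 360° × (211 − 80)/365.25 = 129.117°.
sin δ = sin 23.44° × sin 129.117° = 0.30863, so δ = +17.977°.
cos H₀ = −tan φ · tan δ = −tan(-38.8°) × tan(+17.977°) = 0.2609, so H₀ = 1.3069 rad = 74.88°.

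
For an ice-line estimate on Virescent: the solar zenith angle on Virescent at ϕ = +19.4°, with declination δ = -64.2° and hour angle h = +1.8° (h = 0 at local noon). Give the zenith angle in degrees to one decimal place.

θ_z = 83.6°

cos θ_z = sin ϕ sin δ + cos ϕ cos δ cos h = -0.299051 + 0.410317 = 0.111266.
θ_z = arccos(0.111266) = 83.6°.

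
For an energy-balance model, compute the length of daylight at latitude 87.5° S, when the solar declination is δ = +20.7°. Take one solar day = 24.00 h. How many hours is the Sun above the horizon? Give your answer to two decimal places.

0.00 h

cos h₀ = −tan ϕ · tan δ = 8.6546 ≥ 1, so the Sun never rises (polar night) and h₀ = 0.
Daylight = 2h₀/(2π) × 24.00 h = (0.0000/π) × 24.00 = 0.00 h.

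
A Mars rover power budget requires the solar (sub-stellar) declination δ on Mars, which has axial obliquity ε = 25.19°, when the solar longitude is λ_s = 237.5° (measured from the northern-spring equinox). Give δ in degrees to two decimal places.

δ = -21.04°

sin δ = sin ε · sin λ_s = sin 25.19° × sin 237.5° = -0.358965.
δ = arcsin(-0.358965) = -21.04°.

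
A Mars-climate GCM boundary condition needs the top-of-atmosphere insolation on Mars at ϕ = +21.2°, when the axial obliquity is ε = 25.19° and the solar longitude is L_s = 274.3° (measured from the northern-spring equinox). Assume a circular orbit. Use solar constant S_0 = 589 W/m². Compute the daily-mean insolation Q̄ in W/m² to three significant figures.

Solar declination: sin δ = sin ε · sin L_s = sin 25.19° × sin 274.3° = -0.42442, so δ = -25.114°.
cos h₀ = −tan(+21.2°) tan(-25.114°) = 0.1818, h₀ = 1.3880 rad.
Bracket: h₀ sin ϕ sin δ + cos ϕ cos δ sin h₀ = 1.3880×0.36162×-0.42442 + 0.93232×0.90546×0.98333 = -0.213029 + 0.830106 = 0.617077.
Q̄ = (S_0/π) × [bracket] = (589/π) × 0.617077 = 115.7 W/m².

Q̄ ≈ 116 W/m²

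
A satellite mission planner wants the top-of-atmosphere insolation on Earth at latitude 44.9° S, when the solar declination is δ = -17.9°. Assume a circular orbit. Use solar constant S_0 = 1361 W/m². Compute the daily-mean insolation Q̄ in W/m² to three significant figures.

Q̄ ≈ 455 W/m²

cos h₀ = −tan(-44.9°) tan(-17.900°) = -0.3219, h₀ = 1.8985 rad.
Bracket: h₀ sin ϕ sin δ + cos ϕ cos δ sin h₀ = 1.8985×-0.70587×-0.30736 + 0.70834×0.95159×0.94679 = 0.411891 + 0.638183 = 1.050074.
Q̄ = (S_0/π) × [bracket] = (1361/π) × 1.050074 = 454.9 W/m².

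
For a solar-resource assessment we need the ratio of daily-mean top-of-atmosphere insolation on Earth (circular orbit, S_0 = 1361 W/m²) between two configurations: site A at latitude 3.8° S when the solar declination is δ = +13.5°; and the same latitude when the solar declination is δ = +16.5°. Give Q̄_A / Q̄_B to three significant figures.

— Configuration A (ϕ=-3.8°):
cos h₀ = −tan(-3.8°) tan(+13.500°) = 0.0159, h₀ = 1.5548 rad.
Bracket: h₀ sin ϕ sin δ + cos ϕ cos δ sin h₀ = 1.5548×-0.06627×0.23345 + 0.99780×0.97237×0.99987 = -0.024054 + 0.970105 = 0.946051.
Q̄ = (S_0/π) × [bracket] = (1361/π) × 0.946051 = 409.85 W/m².
— Configuration B (ϕ=-3.8°):
cos h₀ = −tan(-3.8°) tan(+16.500°) = 0.0197, h₀ = 1.5511 rad.
Bracket: h₀ sin ϕ sin δ + cos ϕ cos δ sin h₀ = 1.5511×-0.06627×0.28402 + 0.99780×0.95882×0.99981 = -0.029195 + 0.956529 = 0.927334.
Q̄ = (S_0/π) × [bracket] = (1361/π) × 0.927334 = 401.74 W/m².
Ratio Q̄_A / Q̄_B = 409.85 / 401.74 = 1.020.

Q̄_A / Q̄_B ≈ 1.02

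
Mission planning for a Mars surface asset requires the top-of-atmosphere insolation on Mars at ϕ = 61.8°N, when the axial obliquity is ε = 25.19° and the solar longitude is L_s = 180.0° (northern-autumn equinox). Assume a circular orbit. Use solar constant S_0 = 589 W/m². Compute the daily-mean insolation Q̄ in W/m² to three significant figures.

Solar declination: sin δ = sin ε · sin L_s = sin 25.19° × sin 180.0° = 0.00000, so δ = +0.000°.
cos h₀ = −tan(+61.8°) tan(+0.000°) = -0.0000, h₀ = 1.5708 rad.
Bracket: h₀ sin ϕ sin δ + cos ϕ cos δ sin h₀ = 1.5708×0.88130×0.00000 + 0.47255×1.00000×1.00000 = 0.000000 + 0.472550 = 0.472550.
Q̄ = (S_0/π) × [bracket] = (589/π) × 0.472550 = 88.60 W/m².

Q̄ ≈ 88.6 W/m²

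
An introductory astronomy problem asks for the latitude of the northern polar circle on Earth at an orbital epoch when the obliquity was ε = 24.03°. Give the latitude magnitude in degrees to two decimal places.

65.97°

The polar circle is the lowest latitude that experiences at least one full rotation of continuous daylight at the northern-summer solstice; it lies at |φ| = 90° − ε = 90° − 24.03° = 65.97°.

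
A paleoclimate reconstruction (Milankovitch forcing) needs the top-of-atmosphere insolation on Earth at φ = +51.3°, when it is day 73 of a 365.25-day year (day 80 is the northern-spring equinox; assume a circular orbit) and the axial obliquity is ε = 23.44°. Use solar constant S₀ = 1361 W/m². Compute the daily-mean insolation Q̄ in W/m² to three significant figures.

Solar longitude: λ_s = 360° × (73 − 80)/365.25 = -6.899°, i.e. -6.899° + 360° = 353.101°.
sin δ = sin 23.44° × sin 353.101° = -0.04778, so δ = -2.739°.
cos H₀ = −tan(+51.3°) tan(-2.739°) = 0.0597, H₀ = 1.5110 rad.
Bracket: H₀ sin φ sin δ + cos φ cos δ sin H₀ = 1.5110×0.78043×-0.04778 + 0.62524×0.99886×0.99822 = -0.056344 + 0.623416 = 0.567072.
Q̄ = (S₀/π) × [bracket] = (1361/π) × 0.567072 = 245.7 W/m².

Q̄ ≈ 246 W/m²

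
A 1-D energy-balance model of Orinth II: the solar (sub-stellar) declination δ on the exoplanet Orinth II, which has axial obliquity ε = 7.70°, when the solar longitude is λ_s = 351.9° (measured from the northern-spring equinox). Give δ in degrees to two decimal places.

sin δ = sin ε · sin λ_s = sin 7.70° × sin 351.9° = -0.018879.
δ = arcsin(-0.018879) = -1.08°.

δ = -1.08°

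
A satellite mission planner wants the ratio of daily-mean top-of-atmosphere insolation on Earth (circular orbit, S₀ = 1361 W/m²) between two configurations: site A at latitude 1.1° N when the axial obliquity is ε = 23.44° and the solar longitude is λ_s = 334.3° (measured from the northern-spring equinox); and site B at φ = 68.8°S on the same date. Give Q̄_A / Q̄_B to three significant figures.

Q̄_A / Q̄_B ≈ 1.52

— Configuration A (φ=+1.1°):
Solar declination: sin δ = sin ε · sin λ_s = sin 23.44° × sin 334.3° = -0.17250, so δ = -9.933°.
cos H₀ = −tan(+1.1°) tan(-9.933°) = 0.0034, H₀ = 1.5674 rad.
Bracket: H₀ sin φ sin δ + cos φ cos δ sin H₀ = 1.5674×0.01920×-0.17250 + 0.99982×0.98501×0.99999 = -0.005191 + 0.984823 = 0.979632.
Q̄ = (S₀/π) × [bracket] = (1361/π) × 0.979632 = 424.40 W/m².
— Configuration B (φ=-68.8°):
cos H₀ = −tan(-68.8°) tan(-9.933°) = -0.4515, H₀ = 2.0393 rad.
Bracket: H₀ sin φ sin δ + cos φ cos δ sin H₀ = 2.0393×-0.93232×-0.17250 + 0.36162×0.98501×0.89226 = 0.327971 + 0.317822 = 0.645793.
Q̄ = (S₀/π) × [bracket] = (1361/π) × 0.645793 = 279.77 W/m².
Ratio Q̄_A / Q̄_B = 424.40 / 279.77 = 1.517.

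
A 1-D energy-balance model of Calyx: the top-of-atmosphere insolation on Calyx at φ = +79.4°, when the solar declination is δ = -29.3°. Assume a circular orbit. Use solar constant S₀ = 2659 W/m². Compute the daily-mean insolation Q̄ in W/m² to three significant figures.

cos H₀ = −tan(+79.4°) tan(-29.300°) = 2.9986 ≥ 1 ⇒ polar night, H₀ = 0 and Q̄ = 0.

Q̄ ≈ 0.00 W/m²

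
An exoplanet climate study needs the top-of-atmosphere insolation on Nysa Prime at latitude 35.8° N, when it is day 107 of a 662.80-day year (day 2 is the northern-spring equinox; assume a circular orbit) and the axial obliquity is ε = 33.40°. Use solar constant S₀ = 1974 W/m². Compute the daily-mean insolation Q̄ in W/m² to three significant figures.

Solar longitude: λ_s = 360° × (107 − 2)/662.80 = 57.031°.
sin δ = sin 33.40° × sin 57.031° = 0.46183, so δ = +27.505°.
cos H₀ = −tan(+35.8°) tan(+27.505°) = -0.3755, H₀ = 1.9558 rad.
Bracket: H₀ sin φ sin δ + cos φ cos δ sin H₀ = 1.9558×0.58496×0.46183 + 0.81106×0.88697×0.92681 = 0.528363 + 0.666734 = 1.195097.
Q̄ = (S₀/π) × [bracket] = (1974/π) × 1.195097 = 750.9 W/m².

Q̄ ≈ 751 W/m²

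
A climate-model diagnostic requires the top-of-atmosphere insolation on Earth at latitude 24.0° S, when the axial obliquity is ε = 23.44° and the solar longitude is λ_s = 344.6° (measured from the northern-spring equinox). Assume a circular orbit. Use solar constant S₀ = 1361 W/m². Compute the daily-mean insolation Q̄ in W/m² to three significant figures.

Solar declination: sin δ = sin ε · sin λ_s = sin 23.44° × sin 344.6° = -0.10564, so δ = -6.064°.
cos H₀ = −tan(-24.0°) tan(-6.064°) = -0.0473, H₀ = 1.6181 rad.
Bracket: H₀ sin φ sin δ + cos φ cos δ sin H₀ = 1.6181×-0.40674×-0.10564 + 0.91355×0.99440×0.99888 = 0.069527 + 0.907417 = 0.976944.
Q̄ = (S₀/π) × [bracket] = (1361/π) × 0.976944 = 423.2 W/m².

Q̄ ≈ 423 W/m²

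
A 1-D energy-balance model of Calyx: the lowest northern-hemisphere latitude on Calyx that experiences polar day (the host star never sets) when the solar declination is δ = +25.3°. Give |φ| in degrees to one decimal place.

Polar day requires cos H₀ = −tan φ tan δ ≤ −1, i.e. tan φ tan δ ≥ 1.
The boundary is |tan φ| · |tan δ| = 1, so |φ| = 90° − |δ| = 90° − 25.3° = 64.7° in the northern hemisphere.

|φ| = 64.7°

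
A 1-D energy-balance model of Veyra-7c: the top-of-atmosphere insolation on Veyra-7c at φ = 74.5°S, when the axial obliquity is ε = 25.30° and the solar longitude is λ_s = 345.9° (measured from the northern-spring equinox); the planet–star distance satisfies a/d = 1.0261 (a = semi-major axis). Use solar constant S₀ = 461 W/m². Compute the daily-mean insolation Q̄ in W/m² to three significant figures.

Q̄ ≈ 68.4 W/m²

Solar declination: sin δ = sin ε · sin λ_s = sin 25.30° × sin 345.9° = -0.10411, so δ = -5.976°.
cos H₀ = −tan(-74.5°) tan(-5.976°) = -0.3775, H₀ = 1.9579 rad.
Bracket: H₀ sin φ sin δ + cos φ cos δ sin H₀ = 1.9579×-0.96363×-0.10411 + 0.26724×0.99457×0.92602 = 0.196423 + 0.246126 = 0.442549.
Inverse-square distance factor (a/d)² = 1.0261² = 1.052881.
Q̄ = (S₀/π) × 1.052881 × [bracket] = (461/π) × 1.052881 × 0.442549 = 68.37 W/m².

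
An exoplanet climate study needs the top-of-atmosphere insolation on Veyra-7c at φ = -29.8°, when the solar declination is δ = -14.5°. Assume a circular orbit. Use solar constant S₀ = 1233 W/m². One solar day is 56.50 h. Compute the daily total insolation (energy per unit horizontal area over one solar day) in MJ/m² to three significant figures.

83.4 MJ/m²

cos H₀ = −tan(-29.8°) tan(-14.500°) = -0.1481, H₀ = 1.7195 rad.
Bracket: H₀ sin φ sin δ + cos φ cos δ sin H₀ = 1.7195×-0.49697×-0.25038 + 0.86777×0.96815×0.98897 = 0.213960 + 0.830865 = 1.044825.
Q̄ = (S₀/π) × [bracket] = (1233/π) × 1.044825 = 410.07 W/m².
Daily total = Q̄ × 56.50 h × 3600 s/h = 410.07 × 56.50 × 3600 / 10⁶ = 83.41 MJ/m².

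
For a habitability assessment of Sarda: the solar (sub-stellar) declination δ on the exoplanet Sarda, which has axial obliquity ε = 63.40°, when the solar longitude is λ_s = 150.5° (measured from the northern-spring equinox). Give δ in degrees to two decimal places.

δ = +26.12°

sin δ = sin ε · sin λ_s = sin 63.40° × sin 150.5° = 0.440303.
δ = arcsin(0.440303) = +26.12°.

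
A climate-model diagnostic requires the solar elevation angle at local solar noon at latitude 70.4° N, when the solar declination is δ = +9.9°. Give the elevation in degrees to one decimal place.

At local noon the hour angle is zero, so the zenith angle equals |φ − δ| = |+70.4° − (+9.900°)| = 60.500°.
Elevation = 90° − 60.500° = 29.5°.

29.5°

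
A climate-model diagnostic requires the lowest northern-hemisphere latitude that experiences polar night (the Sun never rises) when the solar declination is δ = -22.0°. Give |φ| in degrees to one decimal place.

Polar night requires cos H₀ = −tan φ tan δ ≥ 1, i.e. tan φ tan δ ≤ −1.
The boundary is |tan φ| · |tan δ| = 1, so |φ| = 90° − |δ| = 90° − 22.0° = 68.0° in the northern hemisphere.

|φ| = 68.0°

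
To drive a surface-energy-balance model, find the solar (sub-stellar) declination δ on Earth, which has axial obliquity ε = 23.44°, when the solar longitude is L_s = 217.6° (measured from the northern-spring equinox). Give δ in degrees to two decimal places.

sin δ = sin ε · sin L_s = sin 23.44° × sin 217.6° = -0.242709.
δ = arcsin(-0.242709) = -14.05°.

δ = -14.05°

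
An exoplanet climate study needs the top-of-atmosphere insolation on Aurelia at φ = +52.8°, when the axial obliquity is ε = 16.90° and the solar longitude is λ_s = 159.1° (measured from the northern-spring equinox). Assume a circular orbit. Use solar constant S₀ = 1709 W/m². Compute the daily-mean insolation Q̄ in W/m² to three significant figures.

Solar declination: sin δ = sin ε · sin λ_s = sin 16.90° × sin 159.1° = 0.10370, so δ = +5.953°.
cos H₀ = −tan(+52.8°) tan(+5.953°) = -0.1374, H₀ = 1.7086 rad.
Bracket: H₀ sin φ sin δ + cos φ cos δ sin H₀ = 1.7086×0.79653×0.10370 + 0.60460×0.99461×0.99052 = 0.141131 + 0.595640 = 0.736771.
Q̄ = (S₀/π) × [bracket] = (1709/π) × 0.736771 = 400.8 W/m².

Q̄ ≈ 401 W/m²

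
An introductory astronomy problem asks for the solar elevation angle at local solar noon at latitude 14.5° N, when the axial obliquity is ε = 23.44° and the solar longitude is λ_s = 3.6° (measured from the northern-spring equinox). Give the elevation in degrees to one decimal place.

Solar declination: sin δ = sin ε · sin λ_s = sin 23.44° × sin 3.6° = 0.02498, so δ = +1.431°.
At local noon the hour angle is zero, so the zenith angle equals |φ − δ| = |+14.5° − (+1.431°)| = 13.069°.
Elevation = 90° − 13.069° = 76.9°.

76.9°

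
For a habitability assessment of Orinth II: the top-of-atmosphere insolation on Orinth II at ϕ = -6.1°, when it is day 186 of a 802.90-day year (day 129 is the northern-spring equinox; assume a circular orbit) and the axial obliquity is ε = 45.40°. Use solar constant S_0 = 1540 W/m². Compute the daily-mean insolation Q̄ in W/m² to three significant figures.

Q̄ ≈ 439 W/m²

Solar longitude: L_s = 360° × (186 − 129)/802.90 = 25.557°.
sin δ = sin 45.40° × sin 25.557° = 0.30718, so δ = +17.889°.
cos h₀ = −tan(-6.1°) tan(+17.889°) = 0.0345, h₀ = 1.5363 rad.
Bracket: h₀ sin ϕ sin δ + cos ϕ cos δ sin h₀ = 1.5363×-0.10626×0.30718 + 0.99434×0.95165×0.99940 = -0.050146 + 0.945696 = 0.895550.
Q̄ = (S_0/π) × [bracket] = (1540/π) × 0.895550 = 439.0 W/m².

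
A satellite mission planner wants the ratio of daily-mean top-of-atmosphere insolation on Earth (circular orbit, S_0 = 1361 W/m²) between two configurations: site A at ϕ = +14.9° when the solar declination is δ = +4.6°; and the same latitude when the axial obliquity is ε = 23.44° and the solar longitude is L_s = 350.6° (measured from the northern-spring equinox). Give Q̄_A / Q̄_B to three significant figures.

— Configuration A (ϕ=+14.9°):
cos h₀ = −tan(+14.9°) tan(+4.600°) = -0.0214, h₀ = 1.5922 rad.
Bracket: h₀ sin ϕ sin δ + cos ϕ cos δ sin h₀ = 1.5922×0.25713×0.08020 + 0.96638×0.99678×0.99977 = 0.032834 + 0.963047 = 0.995881.
Q̄ = (S_0/π) × [bracket] = (1361/π) × 0.995881 = 431.44 W/m².
— Configuration B (ϕ=+14.9°):
Solar declination: sin δ = sin ε · sin L_s = sin 23.44° × sin 350.6° = -0.06497, so δ = -3.725°.
cos h₀ = −tan(+14.9°) tan(-3.725°) = 0.0173, h₀ = 1.5535 rad.
Bracket: h₀ sin ϕ sin δ + cos ϕ cos δ sin h₀ = 1.5535×0.25713×-0.06497 + 0.96638×0.99789×0.99985 = -0.025952 + 0.964196 = 0.938244.
Q̄ = (S_0/π) × [bracket] = (1361/π) × 0.938244 = 406.47 W/m².
Ratio Q̄_A / Q̄_B = 431.44 / 406.47 = 1.061.

Q̄_A / Q̄_B ≈ 1.06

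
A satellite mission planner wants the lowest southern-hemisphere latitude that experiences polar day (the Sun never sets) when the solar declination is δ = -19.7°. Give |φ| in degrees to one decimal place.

|φ| = 70.3°

Polar day requires cos H₀ = −tan φ tan δ ≤ −1, i.e. tan φ tan δ ≥ 1.
The boundary is |tan φ| · |tan δ| = 1, so |φ| = 90° − |δ| = 90° − 19.7° = 70.3° in the southern hemisphere.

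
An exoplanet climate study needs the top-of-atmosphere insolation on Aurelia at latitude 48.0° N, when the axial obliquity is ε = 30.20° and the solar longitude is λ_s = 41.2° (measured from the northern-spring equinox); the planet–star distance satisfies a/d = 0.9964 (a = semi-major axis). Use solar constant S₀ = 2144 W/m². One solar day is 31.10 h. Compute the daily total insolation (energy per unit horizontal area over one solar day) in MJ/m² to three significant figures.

80.9 MJ/m²

Solar declination: sin δ = sin ε · sin λ_s = sin 30.20° × sin 41.2° = 0.33133, so δ = +19.350°.
cos H₀ = −tan(+48.0°) tan(+19.350°) = -0.3900, H₀ = 1.9714 rad.
Bracket: H₀ sin φ sin δ + cos φ cos δ sin H₀ = 1.9714×0.74314×0.33133 + 0.66913×0.94351×0.92081 = 0.485407 + 0.581336 = 1.066743.
Inverse-square distance factor (a/d)² = 0.9964² = 0.992813.
Q̄ = (S₀/π) × 0.992813 × [bracket] = (2144/π) × 0.992813 × 1.066743 = 722.77 W/m².
Daily total = Q̄ × 31.10 h × 3600 s/h = 722.77 × 31.10 × 3600 / 10⁶ = 80.92 MJ/m².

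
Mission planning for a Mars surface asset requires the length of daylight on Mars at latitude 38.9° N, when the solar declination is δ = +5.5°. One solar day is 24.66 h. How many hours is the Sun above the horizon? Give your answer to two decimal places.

12.94 h

cos H₀ = −tan φ · tan δ = −tan(+38.9°) × tan(+5.500°) = -0.0777, so H₀ = 1.6486 rad = 94.46°.
Daylight = 2H₀/(2π) × 24.66 h = (1.6486/π) × 24.66 = 12.94 h.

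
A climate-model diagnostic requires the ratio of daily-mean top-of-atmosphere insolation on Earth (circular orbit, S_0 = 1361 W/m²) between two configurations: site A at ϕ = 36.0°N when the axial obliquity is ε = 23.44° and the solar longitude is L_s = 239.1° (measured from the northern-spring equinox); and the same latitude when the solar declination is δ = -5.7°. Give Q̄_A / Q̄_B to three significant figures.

— Configuration A (ϕ=+36.0°):
Solar declination: sin δ = sin ε · sin L_s = sin 23.44° × sin 239.1° = -0.34133, so δ = -19.958°.
cos h₀ = −tan(+36.0°) tan(-19.958°) = 0.2638, h₀ = 1.3038 rad.
Bracket: h₀ sin ϕ sin δ + cos ϕ cos δ sin h₀ = 1.3038×0.58779×-0.34133 + 0.80902×0.93994×0.96457 = -0.261582 + 0.733488 = 0.471906.
Q̄ = (S_0/π) × [bracket] = (1361/π) × 0.471906 = 204.44 W/m².
— Configuration B (ϕ=+36.0°):
cos h₀ = −tan(+36.0°) tan(-5.700°) = 0.0725, h₀ = 1.4982 rad.
Bracket: h₀ sin ϕ sin δ + cos ϕ cos δ sin h₀ = 1.4982×0.58779×-0.09932 + 0.80902×0.99506×0.99737 = -0.087464 + 0.802906 = 0.715442.
Q̄ = (S_0/π) × [bracket] = (1361/π) × 0.715442 = 309.94 W/m².
Ratio Q̄_A / Q̄_B = 204.44 / 309.94 = 0.6596.

Q̄_A / Q̄_B ≈ 0.660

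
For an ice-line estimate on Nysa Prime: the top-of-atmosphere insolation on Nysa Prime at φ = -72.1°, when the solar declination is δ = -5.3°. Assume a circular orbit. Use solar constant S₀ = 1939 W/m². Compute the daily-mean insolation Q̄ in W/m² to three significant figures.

Q̄ ≈ 282 W/m²

cos H₀ = −tan(-72.1°) tan(-5.300°) = -0.2872, H₀ = 1.8621 rad.
Bracket: H₀ sin φ sin δ + cos φ cos δ sin H₀ = 1.8621×-0.95159×-0.09237 + 0.30736×0.99572×0.95787 = 0.163676 + 0.293151 = 0.456827.
Q̄ = (S₀/π) × [bracket] = (1939/π) × 0.456827 = 282.0 W/m².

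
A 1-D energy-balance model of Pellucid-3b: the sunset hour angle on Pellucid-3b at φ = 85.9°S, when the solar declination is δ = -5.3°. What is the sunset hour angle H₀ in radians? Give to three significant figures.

Sunrise equation: cos H₀ = −tan φ · tan δ = -1.2942 ≤ −1, so the host star never sets (polar day) and H₀ = π.

H₀ = 3.14 rad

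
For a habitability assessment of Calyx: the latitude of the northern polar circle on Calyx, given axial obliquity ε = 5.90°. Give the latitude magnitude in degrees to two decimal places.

The polar circle is the lowest latitude that experiences at least one full rotation of continuous daylight at the northern-summer solstice; it lies at |φ| = 90° − ε = 90° − 5.90° = 84.10°.

84.10°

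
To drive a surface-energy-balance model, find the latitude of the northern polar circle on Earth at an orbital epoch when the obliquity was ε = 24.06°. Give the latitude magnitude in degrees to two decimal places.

The polar circle is the lowest latitude that experiences at least one full rotation of continuous daylight at the northern-summer solstice; it lies at |φ| = 90° − ε = 90° − 24.06° = 65.94°.

65.94°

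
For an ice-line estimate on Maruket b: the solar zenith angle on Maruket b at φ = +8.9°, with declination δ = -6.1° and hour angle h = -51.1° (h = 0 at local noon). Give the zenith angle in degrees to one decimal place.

θ_z = 53.1°

cos θ_z = sin φ sin δ + cos φ cos δ cos h = -0.016440 + 0.616890 = 0.600450.
θ_z = arccos(0.600450) = 53.1°.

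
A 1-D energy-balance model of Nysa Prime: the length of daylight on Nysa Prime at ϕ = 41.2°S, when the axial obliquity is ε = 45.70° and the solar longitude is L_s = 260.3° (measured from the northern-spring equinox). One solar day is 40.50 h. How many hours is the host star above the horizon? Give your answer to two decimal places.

Solar declination: sin δ = sin ε · sin L_s = sin 45.70° × sin 260.3° = -0.70546, so δ = -44.867°.
cos h₀ = −tan ϕ · tan δ = −tan(-41.2°) × tan(-44.867°) = -0.8714, so h₀ = 2.6288 rad = 150.62°.
Daylight = 2h₀/(2π) × 40.50 h = (2.6288/π) × 40.50 = 33.89 h.

33.89 h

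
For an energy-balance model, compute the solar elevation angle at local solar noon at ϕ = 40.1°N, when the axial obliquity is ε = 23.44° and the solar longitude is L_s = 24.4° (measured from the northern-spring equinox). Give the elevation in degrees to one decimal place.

Solar declination: sin δ = sin ε · sin L_s = sin 23.44° × sin 24.4° = 0.16433, so δ = +9.458°.
At local noon the hour angle is zero, so the zenith angle equals |ϕ − δ| = |+40.1° − (+9.458°)| = 30.642°.
Elevation = 90° − 30.642° = 59.4°.

59.4°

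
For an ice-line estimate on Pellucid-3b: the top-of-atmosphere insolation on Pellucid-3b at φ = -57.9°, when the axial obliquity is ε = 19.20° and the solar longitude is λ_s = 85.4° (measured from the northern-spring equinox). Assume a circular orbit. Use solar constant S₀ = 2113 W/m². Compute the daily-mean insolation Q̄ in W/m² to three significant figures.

Q̄ ≈ 97.4 W/m²

Solar declination: sin δ = sin ε · sin λ_s = sin 19.20° × sin 85.4° = 0.32781, so δ = +19.136°.
cos H₀ = −tan(-57.9°) tan(+19.136°) = 0.5531, H₀ = 0.9847 rad.
Bracket: H₀ sin φ sin δ + cos φ cos δ sin H₀ = 0.9847×-0.84712×0.32781 + 0.53140×0.94474×0.83309 = -0.273446 + 0.418240 = 0.144794.
Q̄ = (S₀/π) × [bracket] = (2113/π) × 0.144794 = 97.39 W/m².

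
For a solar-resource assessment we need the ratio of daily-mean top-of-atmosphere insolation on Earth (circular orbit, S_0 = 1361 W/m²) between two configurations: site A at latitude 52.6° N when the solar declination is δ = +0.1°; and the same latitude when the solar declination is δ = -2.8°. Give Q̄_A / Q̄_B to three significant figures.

Q̄_A / Q̄_B ≈ 1.11

— Configuration A (ϕ=+52.6°):
cos h₀ = −tan(+52.6°) tan(+0.100°) = -0.0023, h₀ = 1.5731 rad.
Bracket: h₀ sin ϕ sin δ + cos ϕ cos δ sin h₀ = 1.5731×0.79441×0.00175 + 0.60738×1.00000×1.00000 = 0.002187 + 0.607380 = 0.609567.
Q̄ = (S_0/π) × [bracket] = (1361/π) × 0.609567 = 264.08 W/m².
— Configuration B (ϕ=+52.6°):
cos h₀ = −tan(+52.6°) tan(-2.800°) = 0.0640, h₀ = 1.5068 rad.
Bracket: h₀ sin ϕ sin δ + cos ϕ cos δ sin h₀ = 1.5068×0.79441×-0.04885 + 0.60738×0.99881×0.99795 = -0.058474 + 0.605414 = 0.546940.
Q̄ = (S_0/π) × [bracket] = (1361/π) × 0.546940 = 236.95 W/m².
Ratio Q̄_A / Q̄_B = 264.08 / 236.95 = 1.114.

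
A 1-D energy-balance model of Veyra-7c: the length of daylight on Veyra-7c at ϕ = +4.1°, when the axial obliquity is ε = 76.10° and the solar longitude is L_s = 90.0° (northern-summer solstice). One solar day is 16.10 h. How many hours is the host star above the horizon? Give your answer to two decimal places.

9.56 h

Solar declination: sin δ = sin ε · sin L_s = sin 76.10° × sin 90.0° = 0.97072, so δ = +76.100°.
cos h₀ = −tan ϕ · tan δ = −tan(+4.1°) × tan(+76.100°) = -0.2896, so h₀ = 1.8647 rad = 106.84°.
Daylight = 2h₀/(2π) × 16.10 h = (1.8647/π) × 16.10 = 9.56 h.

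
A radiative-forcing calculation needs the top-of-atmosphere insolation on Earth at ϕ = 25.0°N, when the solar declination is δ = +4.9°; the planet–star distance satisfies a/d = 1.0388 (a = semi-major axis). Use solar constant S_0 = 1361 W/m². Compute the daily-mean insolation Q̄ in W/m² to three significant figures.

Q̄ ≈ 449 W/m²

cos h₀ = −tan(+25.0°) tan(+4.900°) = -0.0400, h₀ = 1.6108 rad.
Bracket: h₀ sin ϕ sin δ + cos ϕ cos δ sin h₀ = 1.6108×0.42262×0.08542 + 0.90631×0.99635×0.99920 = 0.058150 + 0.902280 = 0.960430.
Inverse-square distance factor (a/d)² = 1.0388² = 1.079105.
Q̄ = (S_0/π) × 1.079105 × [bracket] = (1361/π) × 1.079105 × 0.960430 = 449.0 W/m².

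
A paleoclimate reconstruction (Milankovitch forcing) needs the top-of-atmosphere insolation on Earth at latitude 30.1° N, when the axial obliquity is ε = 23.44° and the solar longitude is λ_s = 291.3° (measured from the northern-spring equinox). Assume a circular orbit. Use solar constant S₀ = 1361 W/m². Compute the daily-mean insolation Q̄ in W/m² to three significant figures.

Q̄ ≈ 231 W/m²

Solar declination: sin δ = sin ε · sin λ_s = sin 23.44° × sin 291.3° = -0.37062, so δ = -21.754°.
cos H₀ = −tan(+30.1°) tan(-21.754°) = 0.2313, H₀ = 1.3374 rad.
Bracket: H₀ sin φ sin δ + cos φ cos δ sin H₀ = 1.3374×0.50151×-0.37062 + 0.86515×0.92879×0.97288 = -0.248582 + 0.781751 = 0.533169.
Q̄ = (S₀/π) × [bracket] = (1361/π) × 0.533169 = 231.0 W/m².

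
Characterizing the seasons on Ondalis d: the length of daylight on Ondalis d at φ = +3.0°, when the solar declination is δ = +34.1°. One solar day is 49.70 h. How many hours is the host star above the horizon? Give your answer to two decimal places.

cos H₀ = −tan φ · tan δ = −tan(+3.0°) × tan(+34.100°) = -0.0355, so H₀ = 1.6063 rad = 92.03°.
Daylight = 2H₀/(2π) × 49.70 h = (1.6063/π) × 49.70 = 25.41 h.

25.41 h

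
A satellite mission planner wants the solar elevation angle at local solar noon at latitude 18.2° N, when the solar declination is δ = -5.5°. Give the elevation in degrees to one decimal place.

66.3°

At local noon the hour angle is zero, so the zenith angle equals |ϕ − δ| = |+18.2° − (-5.500°)| = 23.700°.
Elevation = 90° − 23.700° = 66.3°.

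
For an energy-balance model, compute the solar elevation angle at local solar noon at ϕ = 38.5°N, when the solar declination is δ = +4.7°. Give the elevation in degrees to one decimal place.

At local noon the hour angle is zero, so the zenith angle equals |ϕ − δ| = |+38.5° − (+4.700°)| = 33.800°.
Elevation = 90° − 33.800° = 56.2°.

56.2°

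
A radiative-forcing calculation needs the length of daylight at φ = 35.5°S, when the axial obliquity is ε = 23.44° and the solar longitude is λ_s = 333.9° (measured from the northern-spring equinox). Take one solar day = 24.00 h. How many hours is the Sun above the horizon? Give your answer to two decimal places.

12.97 h

Solar declination: sin δ = sin ε · sin λ_s = sin 23.44° × sin 333.9° = -0.17500, so δ = -10.079°.
cos H₀ = −tan φ · tan δ = −tan(-35.5°) × tan(-10.079°) = -0.1268, so H₀ = 1.6979 rad = 97.28°.
Daylight = 2H₀/(2π) × 24.00 h = (1.6979/π) × 24.00 = 12.97 h.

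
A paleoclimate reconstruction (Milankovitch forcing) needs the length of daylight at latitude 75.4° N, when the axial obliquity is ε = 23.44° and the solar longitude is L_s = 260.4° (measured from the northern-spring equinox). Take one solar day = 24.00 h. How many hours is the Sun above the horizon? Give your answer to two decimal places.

Solar declination: sin δ = sin ε · sin L_s = sin 23.44° × sin 260.4° = -0.39222, so δ = -23.093°.
cos h₀ = −tan ϕ · tan δ = 1.6369 ≥ 1, so the Sun never rises (polar night) and h₀ = 0.
Daylight = 2h₀/(2π) × 24.00 h = (0.0000/π) × 24.00 = 0.00 h.

0.00 h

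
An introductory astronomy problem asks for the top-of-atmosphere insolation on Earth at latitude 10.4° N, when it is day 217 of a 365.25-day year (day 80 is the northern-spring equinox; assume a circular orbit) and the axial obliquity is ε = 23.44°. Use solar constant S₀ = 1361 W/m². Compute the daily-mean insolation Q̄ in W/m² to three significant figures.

Solar longitude: λ_s = 360° × (217 − 80)/365.25 = 135.031°.
sin δ = sin 23.44° × sin 135.031° = 0.28113, so δ = +16.328°.
cos H₀ = −tan(+10.4°) tan(+16.328°) = -0.0538, H₀ = 1.6246 rad.
Bracket: H₀ sin φ sin δ + cos φ cos δ sin H₀ = 1.6246×0.18052×0.28113 + 0.98357×0.95967×0.99855 = 0.082448 + 0.942534 = 1.024982.
Q̄ = (S₀/π) × [bracket] = (1361/π) × 1.024982 = 444.0 W/m².

Q̄ ≈ 444 W/m²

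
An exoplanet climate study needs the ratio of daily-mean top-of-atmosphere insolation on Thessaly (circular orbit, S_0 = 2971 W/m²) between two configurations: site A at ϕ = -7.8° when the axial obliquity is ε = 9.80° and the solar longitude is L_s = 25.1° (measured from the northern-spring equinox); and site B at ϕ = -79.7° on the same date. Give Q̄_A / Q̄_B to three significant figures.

— Configuration A (ϕ=-7.8°):
Solar declination: sin δ = sin ε · sin L_s = sin 9.80° × sin 25.1° = 0.07220, so δ = +4.141°.
cos h₀ = −tan(-7.8°) tan(+4.141°) = 0.0099, h₀ = 1.5609 rad.
Bracket: h₀ sin ϕ sin δ + cos ϕ cos δ sin h₀ = 1.5609×-0.13572×0.07220 + 0.99075×0.99739×0.99995 = -0.015295 + 0.988115 = 0.972820.
Q̄ = (S_0/π) × [bracket] = (2971/π) × 0.972820 = 919.99 W/m².
— Configuration B (ϕ=-79.7°):
cos h₀ = −tan(-79.7°) tan(+4.141°) = 0.3983, h₀ = 1.1611 rad.
Bracket: h₀ sin ϕ sin δ + cos ϕ cos δ sin h₀ = 1.1611×-0.98389×0.07220 + 0.17880×0.99739×0.91724 = -0.082481 + 0.163574 = 0.081093.
Q̄ = (S_0/π) × [bracket] = (2971/π) × 0.081093 = 76.690 W/m².
Ratio Q̄_A / Q̄_B = 919.99 / 76.690 = 12.00.

Q̄_A / Q̄_B ≈ 12.0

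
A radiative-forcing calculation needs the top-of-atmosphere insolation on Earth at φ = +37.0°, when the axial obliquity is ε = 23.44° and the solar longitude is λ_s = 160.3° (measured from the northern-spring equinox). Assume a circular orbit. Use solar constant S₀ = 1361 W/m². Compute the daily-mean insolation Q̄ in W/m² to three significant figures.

Q̄ ≈ 400 W/m²

Solar declination: sin δ = sin ε · sin λ_s = sin 23.44° × sin 160.3° = 0.13409, so δ = +7.706°.
cos H₀ = −tan(+37.0°) tan(+7.706°) = -0.1020, H₀ = 1.6729 rad.
Bracket: H₀ sin φ sin δ + cos φ cos δ sin H₀ = 1.6729×0.60182×0.13409 + 0.79864×0.99097×0.99479 = 0.135000 + 0.787305 = 0.922305.
Q̄ = (S₀/π) × [bracket] = (1361/π) × 0.922305 = 399.6 W/m².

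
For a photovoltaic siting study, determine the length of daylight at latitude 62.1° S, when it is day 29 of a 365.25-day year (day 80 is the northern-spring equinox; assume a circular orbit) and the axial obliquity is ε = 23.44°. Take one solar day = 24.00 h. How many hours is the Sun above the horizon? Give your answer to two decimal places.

16.98 h

Solar longitude: λ_s = 360° × (29 − 80)/365.25 = -50.267°, i.e. -50.267° + 360° = 309.733°.
sin δ = sin 23.44° × sin 309.733° = -0.30591, so δ = -17.813°.
cos H₀ = −tan φ · tan δ = −tan(-62.1°) × tan(-17.813°) = -0.6069, so H₀ = 2.2229 rad = 127.36°.
Daylight = 2H₀/(2π) × 24.00 h = (2.2229/π) × 24.00 = 16.98 h.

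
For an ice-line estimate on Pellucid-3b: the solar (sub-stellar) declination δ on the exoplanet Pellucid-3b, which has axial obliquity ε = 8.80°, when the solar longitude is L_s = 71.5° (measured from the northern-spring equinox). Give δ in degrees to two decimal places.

sin δ = sin ε · sin L_s = sin 8.80° × sin 71.5° = 0.145080.
δ = arcsin(0.145080) = +8.34°.

δ = +8.34°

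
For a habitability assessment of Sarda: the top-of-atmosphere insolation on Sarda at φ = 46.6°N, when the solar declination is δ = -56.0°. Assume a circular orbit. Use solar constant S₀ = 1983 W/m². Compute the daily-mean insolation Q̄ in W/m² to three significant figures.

Q̄ ≈ 0.00 W/m²

cos H₀ = −tan(+46.6°) tan(-56.000°) = 1.5678 ≥ 1 ⇒ polar night, H₀ = 0 and Q̄ = 0.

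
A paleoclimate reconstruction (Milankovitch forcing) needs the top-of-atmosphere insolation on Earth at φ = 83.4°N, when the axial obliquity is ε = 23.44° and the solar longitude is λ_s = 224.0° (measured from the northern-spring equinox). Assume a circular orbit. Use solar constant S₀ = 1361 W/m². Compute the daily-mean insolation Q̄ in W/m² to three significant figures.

Q̄ ≈ 0.00 W/m²

Solar declination: sin δ = sin ε · sin λ_s = sin 23.44° × sin 224.0° = -0.27633, so δ = -16.041°.
cos H₀ = −tan(+83.4°) tan(-16.041°) = 2.4850 ≥ 1 ⇒ polar night, H₀ = 0 and Q̄ = 0.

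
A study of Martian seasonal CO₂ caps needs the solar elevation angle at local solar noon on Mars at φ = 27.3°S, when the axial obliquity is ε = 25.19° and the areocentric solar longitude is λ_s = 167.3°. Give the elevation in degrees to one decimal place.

57.3°

sin δ = sin 25.19° × sin 167.3° = 0.09357, so δ = +5.369°.
At local noon the hour angle is zero, so the zenith angle equals |φ − δ| = |-27.3° − (+5.369°)| = 32.669°.
Elevation = 90° − 32.669° = 57.3°.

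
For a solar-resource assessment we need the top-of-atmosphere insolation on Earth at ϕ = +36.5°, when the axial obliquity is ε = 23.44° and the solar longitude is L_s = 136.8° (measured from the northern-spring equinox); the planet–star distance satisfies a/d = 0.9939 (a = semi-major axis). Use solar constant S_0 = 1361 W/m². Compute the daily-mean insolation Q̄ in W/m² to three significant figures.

Q̄ ≈ 447 W/m²

Solar declination: sin δ = sin ε · sin L_s = sin 23.44° × sin 136.8° = 0.27230, so δ = +15.801°.
cos h₀ = −tan(+36.5°) tan(+15.801°) = -0.2094, h₀ = 1.7818 rad.
Bracket: h₀ sin ϕ sin δ + cos ϕ cos δ sin h₀ = 1.7818×0.59482×0.27230 + 0.80386×0.96221×0.97783 = 0.288597 + 0.756334 = 1.044931.
Inverse-square distance factor (a/d)² = 0.9939² = 0.987837.
Q̄ = (S_0/π) × 0.987837 × [bracket] = (1361/π) × 0.987837 × 1.044931 = 447.2 W/m².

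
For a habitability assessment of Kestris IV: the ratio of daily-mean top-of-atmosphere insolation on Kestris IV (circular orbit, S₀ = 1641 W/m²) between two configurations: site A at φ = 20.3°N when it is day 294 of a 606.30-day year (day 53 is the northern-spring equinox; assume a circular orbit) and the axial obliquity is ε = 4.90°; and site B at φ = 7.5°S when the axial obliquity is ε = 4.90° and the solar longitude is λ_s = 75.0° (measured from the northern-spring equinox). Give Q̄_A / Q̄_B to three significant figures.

— Configuration A (φ=+20.3°):
Solar longitude: λ_s = 360° × (294 − 53)/606.30 = 143.097°.
sin δ = sin 4.90° × sin 143.097° = 0.05129, so δ = +2.940°.
cos H₀ = −tan(+20.3°) tan(+2.940°) = -0.0190, H₀ = 1.5898 rad.
Bracket: H₀ sin φ sin δ + cos φ cos δ sin H₀ = 1.5898×0.34694×0.05129 + 0.93789×0.99868×0.99982 = 0.028290 + 0.936483 = 0.964773.
Q̄ = (S₀/π) × [bracket] = (1641/π) × 0.964773 = 503.95 W/m².
— Configuration B (φ=-7.5°):
Solar declination: sin δ = sin ε · sin λ_s = sin 4.90° × sin 75.0° = 0.08251, so δ = +4.733°.
cos H₀ = −tan(-7.5°) tan(+4.733°) = 0.0109, H₀ = 1.5599 rad.
Bracket: H₀ sin φ sin δ + cos φ cos δ sin H₀ = 1.5599×-0.13053×0.08251 + 0.99144×0.99659×0.99994 = -0.016800 + 0.988000 = 0.971200.
Q̄ = (S₀/π) × [bracket] = (1641/π) × 0.971200 = 507.30 W/m².
Ratio Q̄_A / Q̄_B = 503.95 / 507.30 = 0.9934.

Q̄_A / Q̄_B ≈ 0.993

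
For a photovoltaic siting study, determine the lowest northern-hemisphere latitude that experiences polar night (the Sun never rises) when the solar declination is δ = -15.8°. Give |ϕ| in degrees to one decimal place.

|ϕ| = 74.2°

Polar night requires cos h₀ = −tan ϕ tan δ ≥ 1, i.e. tan ϕ tan δ ≤ −1.
The boundary is |tan ϕ| · |tan δ| = 1, so |ϕ| = 90° − |δ| = 90° − 15.8° = 74.2° in the northern hemisphere.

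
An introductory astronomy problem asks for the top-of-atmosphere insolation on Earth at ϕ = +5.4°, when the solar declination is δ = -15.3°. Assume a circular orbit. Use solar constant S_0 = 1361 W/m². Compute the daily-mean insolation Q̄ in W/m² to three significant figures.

Q̄ ≈ 399 W/m²

cos h₀ = −tan(+5.4°) tan(-15.300°) = 0.0259, h₀ = 1.5449 rad.
Bracket: h₀ sin ϕ sin δ + cos ϕ cos δ sin h₀ = 1.5449×0.09411×-0.26387 + 0.99556×0.96456×0.99967 = -0.038364 + 0.959960 = 0.921596.
Q̄ = (S_0/π) × [bracket] = (1361/π) × 0.921596 = 399.3 W/m².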